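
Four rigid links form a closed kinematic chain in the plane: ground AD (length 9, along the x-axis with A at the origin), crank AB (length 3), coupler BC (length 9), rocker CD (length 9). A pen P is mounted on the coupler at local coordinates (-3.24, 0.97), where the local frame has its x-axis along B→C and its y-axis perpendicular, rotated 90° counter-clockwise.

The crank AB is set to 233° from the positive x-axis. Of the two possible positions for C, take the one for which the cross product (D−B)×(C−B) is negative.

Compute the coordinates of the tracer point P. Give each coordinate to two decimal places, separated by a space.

A=(0,0), D=(9.00,0)
B = A + 3.00·(cos233°, sin233°) = (-1.8054, -2.3959)
|BD| = 11.0679
circle(B,9.00) ∩ circle(D,9.00): a=5.5339, h=7.0976
  candidates: C₊=(2.0608,5.7313) cross=78.555; C₋=(5.1337,-8.1272) cross=-78.555
  mode - wants cross < 0 → take C=(5.1337,-8.1272) (cross=-78.555)
ex = (C−B)/|BC| = (0.7710,-0.6368); ey = (0.6368,0.7710)
P = B + -3.24·ex + 0.97·ey = (-3.6858,0.4153)

-3.69 0.42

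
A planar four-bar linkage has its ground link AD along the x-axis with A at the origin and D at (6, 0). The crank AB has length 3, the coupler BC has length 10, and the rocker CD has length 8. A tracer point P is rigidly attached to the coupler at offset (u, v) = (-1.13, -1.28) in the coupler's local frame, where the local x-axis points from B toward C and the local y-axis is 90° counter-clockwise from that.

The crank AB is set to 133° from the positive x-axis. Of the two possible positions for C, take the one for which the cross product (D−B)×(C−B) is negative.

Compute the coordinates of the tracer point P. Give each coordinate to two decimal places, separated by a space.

A=(0,0), D=(6.00,0)
B = A + 3.00·(cos133°, sin133°) = (-2.0460, 2.1941)
|BD| = 8.3398
circle(B,10.00) ∩ circle(D,8.00): a=6.3282, h=7.7430
  candidates: C₊=(6.0964,7.9994) cross=64.575; C₋=(2.0223,-6.9410) cross=-64.575
  mode - wants cross < 0 → take C=(2.0223,-6.9410) (cross=-64.575)
ex = (C−B)/|BC| = (0.4068,-0.9135); ey = (0.9135,0.4068)
P = B + -1.13·ex + -1.28·ey = (-3.6750,2.7056)

-3.67 2.71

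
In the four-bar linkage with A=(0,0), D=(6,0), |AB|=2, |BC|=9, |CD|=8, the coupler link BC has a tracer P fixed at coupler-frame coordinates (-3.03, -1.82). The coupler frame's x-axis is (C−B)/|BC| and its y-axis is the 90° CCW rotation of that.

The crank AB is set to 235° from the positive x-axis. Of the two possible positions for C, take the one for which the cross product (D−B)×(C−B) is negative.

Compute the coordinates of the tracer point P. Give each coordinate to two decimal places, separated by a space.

-4.58 -0.80

A=(0,0), D=(6.00,0)
B = A + 2.00·(cos235°, sin235°) = (-1.1472, -1.6383)
|BD| = 7.3325
circle(B,9.00) ∩ circle(D,8.00): a=4.8255, h=7.5970
  candidates: C₊=(1.8589,6.8448) cross=55.705; C₋=(5.2537,-7.9651) cross=-55.705
  mode - wants cross < 0 → take C=(5.2537,-7.9651) (cross=-55.705)
ex = (C−B)/|BC| = (0.7112,-0.7030); ey = (0.7030,0.7112)
P = B + -3.03·ex + -1.82·ey = (-4.5815,-0.8027)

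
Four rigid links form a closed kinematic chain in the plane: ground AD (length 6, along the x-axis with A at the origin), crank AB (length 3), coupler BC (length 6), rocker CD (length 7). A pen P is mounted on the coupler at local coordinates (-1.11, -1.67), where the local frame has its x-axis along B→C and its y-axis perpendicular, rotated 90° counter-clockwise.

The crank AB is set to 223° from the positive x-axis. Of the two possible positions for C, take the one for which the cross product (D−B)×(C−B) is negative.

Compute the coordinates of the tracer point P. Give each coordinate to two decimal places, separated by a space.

A=(0,0), D=(6.00,0)
B = A + 3.00·(cos223°, sin223°) = (-2.1941, -2.0460)
|BD| = 8.4456
circle(B,6.00) ∩ circle(D,7.00): a=3.4532, h=4.9067
  candidates: C₊=(-0.0324,3.5511) cross=41.440; C₋=(2.3449,-5.9700) cross=-41.440
  mode - wants cross < 0 → take C=(2.3449,-5.9700) (cross=-41.440)
ex = (C−B)/|BC| = (0.7565,-0.6540); ey = (0.6540,0.7565)
P = B + -1.11·ex + -1.67·ey = (-4.1259,-2.5834)

-4.13 -2.58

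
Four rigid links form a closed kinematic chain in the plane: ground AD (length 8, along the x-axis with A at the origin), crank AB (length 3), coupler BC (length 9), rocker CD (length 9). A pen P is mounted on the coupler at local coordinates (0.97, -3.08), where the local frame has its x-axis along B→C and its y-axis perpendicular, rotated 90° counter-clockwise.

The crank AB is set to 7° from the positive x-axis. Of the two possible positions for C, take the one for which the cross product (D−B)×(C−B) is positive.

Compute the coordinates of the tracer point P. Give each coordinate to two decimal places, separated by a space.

A=(0,0), D=(8.00,0)
B = A + 3.00·(cos7°, sin7°) = (2.9776, 0.3656)
|BD| = 5.0357
circle(B,9.00) ∩ circle(D,9.00): a=2.5178, h=8.6406
  candidates: C₊=(6.1162,8.8006) cross=43.511; C₋=(4.8615,-8.4350) cross=-43.511
  mode + wants cross > 0 → take C=(6.1162,8.8006) (cross=43.511)
ex = (C−B)/|BC| = (0.3487,0.9372); ey = (-0.9372,0.3487)
P = B + 0.97·ex + -3.08·ey = (6.2026,0.2006)

6.20 0.20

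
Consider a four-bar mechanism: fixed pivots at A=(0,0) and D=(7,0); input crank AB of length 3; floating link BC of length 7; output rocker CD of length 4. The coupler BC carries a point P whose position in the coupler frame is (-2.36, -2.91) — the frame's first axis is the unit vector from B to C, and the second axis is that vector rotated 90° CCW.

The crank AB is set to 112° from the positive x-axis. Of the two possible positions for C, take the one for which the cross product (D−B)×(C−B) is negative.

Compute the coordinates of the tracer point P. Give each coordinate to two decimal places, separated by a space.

A=(0,0), D=(7.00,0)
B = A + 3.00·(cos112°, sin112°) = (-1.1238, 2.7816)
|BD| = 8.5868
circle(B,7.00) ∩ circle(D,4.00): a=6.2150, h=3.2209
  candidates: C₊=(5.7994,3.8156) cross=27.657; C₋=(3.7127,-2.2789) cross=-27.657
  mode - wants cross < 0 → take C=(3.7127,-2.2789) (cross=-27.657)
ex = (C−B)/|BC| = (0.6909,-0.7229); ey = (0.7229,0.6909)
P = B + -2.36·ex + -2.91·ey = (-4.8581,2.4771)

-4.86 2.48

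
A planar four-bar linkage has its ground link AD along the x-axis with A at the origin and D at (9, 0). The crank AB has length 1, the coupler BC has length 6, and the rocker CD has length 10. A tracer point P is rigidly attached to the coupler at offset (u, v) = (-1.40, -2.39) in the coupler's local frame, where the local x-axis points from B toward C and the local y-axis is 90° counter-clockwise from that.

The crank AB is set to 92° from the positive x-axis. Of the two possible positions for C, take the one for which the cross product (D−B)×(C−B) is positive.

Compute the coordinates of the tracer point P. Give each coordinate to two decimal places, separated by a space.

A=(0,0), D=(9.00,0)
B = A + 1.00·(cos92°, sin92°) = (-0.0349, 0.9994)
|BD| = 9.0900
circle(B,6.00) ∩ circle(D,10.00): a=1.0247, h=5.9119
  candidates: C₊=(1.6335,6.7628) cross=53.739; C₋=(0.3336,-4.9893) cross=-53.739
  mode + wants cross > 0 → take C=(1.6335,6.7628) (cross=53.739)
ex = (C−B)/|BC| = (0.2781,0.9606); ey = (-0.9606,0.2781)
P = B + -1.40·ex + -2.39·ey = (1.8715,-1.0100)

1.87 -1.01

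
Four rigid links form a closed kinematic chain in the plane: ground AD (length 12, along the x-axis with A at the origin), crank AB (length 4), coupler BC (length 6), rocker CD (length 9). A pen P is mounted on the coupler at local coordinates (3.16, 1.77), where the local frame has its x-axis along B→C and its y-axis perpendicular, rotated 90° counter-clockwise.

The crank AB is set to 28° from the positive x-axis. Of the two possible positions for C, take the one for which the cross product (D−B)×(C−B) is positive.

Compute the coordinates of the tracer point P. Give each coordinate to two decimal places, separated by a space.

3.54 5.50

A=(0,0), D=(12.00,0)
B = A + 4.00·(cos28°, sin28°) = (3.5318, 1.8779)
|BD| = 8.6739
circle(B,6.00) ∩ circle(D,9.00): a=1.7430, h=5.7413
  candidates: C₊=(6.4764,7.1056) cross=49.799; C₋=(3.9905,-4.1046) cross=-49.799
  mode + wants cross > 0 → take C=(6.4764,7.1056) (cross=49.799)
ex = (C−B)/|BC| = (0.4908,0.8713); ey = (-0.8713,0.4908)
P = B + 3.16·ex + 1.77·ey = (3.5404,5.4998)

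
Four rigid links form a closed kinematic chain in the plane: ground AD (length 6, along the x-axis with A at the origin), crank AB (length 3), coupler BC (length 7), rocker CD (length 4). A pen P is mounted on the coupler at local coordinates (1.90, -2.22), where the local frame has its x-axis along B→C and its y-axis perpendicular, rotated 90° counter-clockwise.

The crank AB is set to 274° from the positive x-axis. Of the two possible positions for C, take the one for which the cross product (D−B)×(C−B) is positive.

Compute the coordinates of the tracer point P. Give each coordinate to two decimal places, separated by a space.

A=(0,0), D=(6.00,0)
B = A + 3.00·(cos274°, sin274°) = (0.2093, -2.9927)
|BD| = 6.5183
circle(B,7.00) ∩ circle(D,4.00): a=5.7905, h=3.9332
  candidates: C₊=(3.5476,3.1600) cross=25.638; C₋=(7.1592,-3.8283) cross=-25.638
  mode + wants cross > 0 → take C=(3.5476,3.1600) (cross=25.638)
ex = (C−B)/|BC| = (0.4769,0.8790); ey = (-0.8790,0.4769)
P = B + 1.90·ex + -2.22·ey = (3.0667,-2.3814)

3.07 -2.38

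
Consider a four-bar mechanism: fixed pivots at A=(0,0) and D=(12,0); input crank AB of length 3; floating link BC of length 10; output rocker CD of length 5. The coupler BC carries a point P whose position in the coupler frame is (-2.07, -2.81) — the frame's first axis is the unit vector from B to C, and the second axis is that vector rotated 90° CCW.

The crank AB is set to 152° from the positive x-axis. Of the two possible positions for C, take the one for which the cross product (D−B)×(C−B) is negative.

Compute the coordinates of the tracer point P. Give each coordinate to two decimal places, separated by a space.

A=(0,0), D=(12.00,0)
B = A + 3.00·(cos152°, sin152°) = (-2.6488, 1.4084)
|BD| = 14.7164
circle(B,10.00) ∩ circle(D,5.00): a=9.9064, h=1.3652
  candidates: C₊=(7.3427,1.8193) cross=20.091; C₋=(7.0814,-0.8986) cross=-20.091
  mode - wants cross < 0 → take C=(7.0814,-0.8986) (cross=-20.091)
ex = (C−B)/|BC| = (0.9730,-0.2307); ey = (0.2307,0.9730)
P = B + -2.07·ex + -2.81·ey = (-5.3113,-0.8482)

-5.31 -0.85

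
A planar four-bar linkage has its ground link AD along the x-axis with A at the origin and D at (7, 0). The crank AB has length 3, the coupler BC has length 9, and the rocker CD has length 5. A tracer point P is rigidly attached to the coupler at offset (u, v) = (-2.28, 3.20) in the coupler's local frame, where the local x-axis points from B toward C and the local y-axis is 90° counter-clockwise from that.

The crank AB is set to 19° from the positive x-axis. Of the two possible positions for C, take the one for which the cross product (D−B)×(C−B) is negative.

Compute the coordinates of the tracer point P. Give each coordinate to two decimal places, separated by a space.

2.35 4.88

A=(0,0), D=(7.00,0)
B = A + 3.00·(cos19°, sin19°) = (2.8366, 0.9767)
|BD| = 4.2765
circle(B,9.00) ∩ circle(D,5.00): a=8.6857, h=2.3577
  candidates: C₊=(11.8312,1.2884) cross=10.083; C₋=(10.7542,-3.3024) cross=-10.083
  mode - wants cross < 0 → take C=(10.7542,-3.3024) (cross=-10.083)
ex = (C−B)/|BC| = (0.8797,-0.4755); ey = (0.4755,0.8797)
P = B + -2.28·ex + 3.20·ey = (2.3522,4.8759)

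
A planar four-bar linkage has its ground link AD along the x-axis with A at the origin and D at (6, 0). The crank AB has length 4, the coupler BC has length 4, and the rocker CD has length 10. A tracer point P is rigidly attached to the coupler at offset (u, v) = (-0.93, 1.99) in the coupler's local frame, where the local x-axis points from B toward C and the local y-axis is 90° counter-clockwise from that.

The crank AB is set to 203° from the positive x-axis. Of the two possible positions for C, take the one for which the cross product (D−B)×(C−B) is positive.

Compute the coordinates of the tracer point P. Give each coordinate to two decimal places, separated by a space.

A=(0,0), D=(6.00,0)
B = A + 4.00·(cos203°, sin203°) = (-3.6820, -1.5629)
|BD| = 9.8074
circle(B,4.00) ∩ circle(D,10.00): a=0.6212, h=3.9515
  candidates: C₊=(-3.6985,2.4370) cross=38.754; C₋=(-2.4391,-5.3649) cross=-38.754
  mode + wants cross > 0 → take C=(-3.6985,2.4370) (cross=38.754)
ex = (C−B)/|BC| = (-0.0041,1.0000); ey = (-1.0000,-0.0041)
P = B + -0.93·ex + 1.99·ey = (-5.6682,-2.5011)

-5.67 -2.50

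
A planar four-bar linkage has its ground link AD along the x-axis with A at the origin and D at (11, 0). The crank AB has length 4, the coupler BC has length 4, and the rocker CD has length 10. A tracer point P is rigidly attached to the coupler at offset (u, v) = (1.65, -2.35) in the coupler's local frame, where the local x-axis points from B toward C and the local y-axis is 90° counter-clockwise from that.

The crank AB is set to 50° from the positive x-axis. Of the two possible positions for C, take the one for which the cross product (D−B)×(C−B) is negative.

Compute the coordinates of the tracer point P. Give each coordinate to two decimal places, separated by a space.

A=(0,0), D=(11.00,0)
B = A + 4.00·(cos50°, sin50°) = (2.5712, 3.0642)
|BD| = 8.9685
circle(B,4.00) ∩ circle(D,10.00): a=-0.1988, h=3.9951
  candidates: C₊=(3.7493,6.8867) cross=35.830; C₋=(1.0194,-0.6226) cross=-35.830
  mode - wants cross < 0 → take C=(1.0194,-0.6226) (cross=-35.830)
ex = (C−B)/|BC| = (-0.3879,-0.9217); ey = (0.9217,-0.3879)
P = B + 1.65·ex + -2.35·ey = (-0.2349,2.4551)

-0.23 2.46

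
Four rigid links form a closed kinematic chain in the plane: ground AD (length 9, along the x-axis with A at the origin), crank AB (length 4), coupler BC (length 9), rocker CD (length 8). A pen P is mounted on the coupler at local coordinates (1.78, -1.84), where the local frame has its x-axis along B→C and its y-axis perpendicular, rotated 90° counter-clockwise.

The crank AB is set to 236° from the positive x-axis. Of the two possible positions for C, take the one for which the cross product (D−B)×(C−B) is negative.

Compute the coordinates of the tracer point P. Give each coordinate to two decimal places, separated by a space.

A=(0,0), D=(9.00,0)
B = A + 4.00·(cos236°, sin236°) = (-2.2368, -3.3162)
|BD| = 11.7159
circle(B,9.00) ∩ circle(D,8.00): a=6.5835, h=6.1366
  candidates: C₊=(2.3405,4.4330) cross=71.896; C₋=(5.8144,-7.3384) cross=-71.896
  mode - wants cross < 0 → take C=(5.8144,-7.3384) (cross=-71.896)
ex = (C−B)/|BC| = (0.8946,-0.4469); ey = (0.4469,0.8946)
P = B + 1.78·ex + -1.84·ey = (-1.4668,-5.7577)

-1.47 -5.76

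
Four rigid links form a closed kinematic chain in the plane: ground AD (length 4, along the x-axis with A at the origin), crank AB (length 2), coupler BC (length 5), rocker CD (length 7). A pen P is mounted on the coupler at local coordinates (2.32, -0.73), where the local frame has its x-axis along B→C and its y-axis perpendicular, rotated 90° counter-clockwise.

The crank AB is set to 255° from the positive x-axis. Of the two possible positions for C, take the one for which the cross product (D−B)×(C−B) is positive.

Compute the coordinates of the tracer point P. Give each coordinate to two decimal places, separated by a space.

-0.75 0.49

A=(0,0), D=(4.00,0)
B = A + 2.00·(cos255°, sin255°) = (-0.5176, -1.9319)
|BD| = 4.9134
circle(B,5.00) ∩ circle(D,7.00): a=0.0144, h=5.0000
  candidates: C₊=(-2.4703,2.6711) cross=24.567; C₋=(1.4615,-6.5235) cross=-24.567
  mode + wants cross > 0 → take C=(-2.4703,2.6711) (cross=24.567)
ex = (C−B)/|BC| = (-0.3905,0.9206); ey = (-0.9206,-0.3905)
P = B + 2.32·ex + -0.73·ey = (-0.7517,0.4890)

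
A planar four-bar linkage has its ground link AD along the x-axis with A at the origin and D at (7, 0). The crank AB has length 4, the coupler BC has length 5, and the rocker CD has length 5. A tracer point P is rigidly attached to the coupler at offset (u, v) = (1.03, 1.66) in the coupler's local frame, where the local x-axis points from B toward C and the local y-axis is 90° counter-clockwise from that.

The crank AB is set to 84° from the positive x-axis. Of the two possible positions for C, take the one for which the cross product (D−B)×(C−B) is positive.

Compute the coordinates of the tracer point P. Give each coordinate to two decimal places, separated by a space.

A=(0,0), D=(7.00,0)
B = A + 4.00·(cos84°, sin84°) = (0.4181, 3.9781)
|BD| = 7.6907
circle(B,5.00) ∩ circle(D,5.00): a=3.8453, h=3.1958
  candidates: C₊=(5.3621,4.7241) cross=24.578; C₋=(2.0560,-0.7460) cross=-24.578
  mode + wants cross > 0 → take C=(5.3621,4.7241) (cross=24.578)
ex = (C−B)/|BC| = (0.9888,0.1492); ey = (-0.1492,0.9888)
P = B + 1.03·ex + 1.66·ey = (1.1889,5.7732)

1.19 5.77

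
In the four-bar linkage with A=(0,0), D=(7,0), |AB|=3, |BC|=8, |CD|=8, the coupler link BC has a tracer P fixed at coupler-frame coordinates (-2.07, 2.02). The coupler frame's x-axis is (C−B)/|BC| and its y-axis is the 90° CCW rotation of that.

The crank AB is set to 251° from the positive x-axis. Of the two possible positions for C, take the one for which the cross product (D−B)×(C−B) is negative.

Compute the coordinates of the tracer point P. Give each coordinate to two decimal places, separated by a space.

A=(0,0), D=(7.00,0)
B = A + 3.00·(cos251°, sin251°) = (-0.9767, -2.8366)
|BD| = 8.4660
circle(B,8.00) ∩ circle(D,8.00): a=4.2330, h=6.7883
  candidates: C₊=(0.7372,4.9777) cross=57.470; C₋=(5.2861,-7.8142) cross=-57.470
  mode - wants cross < 0 → take C=(5.2861,-7.8142) (cross=-57.470)
ex = (C−B)/|BC| = (0.7828,-0.6222); ey = (0.6222,0.7828)
P = B + -2.07·ex + 2.02·ey = (-1.3403,0.0328)

-1.34 0.03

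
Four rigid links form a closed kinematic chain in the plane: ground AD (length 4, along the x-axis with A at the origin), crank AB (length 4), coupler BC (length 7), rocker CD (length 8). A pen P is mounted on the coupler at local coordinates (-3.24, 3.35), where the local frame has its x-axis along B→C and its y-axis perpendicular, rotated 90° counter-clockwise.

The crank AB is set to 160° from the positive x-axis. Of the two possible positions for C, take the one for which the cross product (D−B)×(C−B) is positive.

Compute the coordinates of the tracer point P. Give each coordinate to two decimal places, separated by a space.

-8.36 0.66

A=(0,0), D=(4.00,0)
B = A + 4.00·(cos160°, sin160°) = (-3.7588, 1.3681)
|BD| = 7.8785
circle(B,7.00) ∩ circle(D,8.00): a=2.9873, h=6.3306
  candidates: C₊=(0.2824,7.0837) cross=49.875; C₋=(-1.9162,-5.3851) cross=-49.875
  mode + wants cross > 0 → take C=(0.2824,7.0837) (cross=49.875)
ex = (C−B)/|BC| = (0.5773,0.8165); ey = (-0.8165,0.5773)
P = B + -3.24·ex + 3.35·ey = (-8.3646,0.6565)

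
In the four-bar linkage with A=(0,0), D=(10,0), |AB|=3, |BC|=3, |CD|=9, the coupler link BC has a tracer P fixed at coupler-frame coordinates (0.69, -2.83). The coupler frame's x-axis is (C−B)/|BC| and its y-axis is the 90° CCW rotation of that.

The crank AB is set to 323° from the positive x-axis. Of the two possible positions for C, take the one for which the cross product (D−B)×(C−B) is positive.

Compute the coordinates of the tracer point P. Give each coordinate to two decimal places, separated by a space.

4.61 0.09

A=(0,0), D=(10.00,0)
B = A + 3.00·(cos323°, sin323°) = (2.3959, -1.8054)
|BD| = 7.8155
circle(B,3.00) ∩ circle(D,9.00): a=-0.6985, h=2.9176
  candidates: C₊=(1.0423,0.8718) cross=22.802; C₋=(2.3903,-4.8054) cross=-22.802
  mode + wants cross > 0 → take C=(1.0423,0.8718) (cross=22.802)
ex = (C−B)/|BC| = (-0.4512,0.8924); ey = (-0.8924,-0.4512)
P = B + 0.69·ex + -2.83·ey = (4.6101,0.0872)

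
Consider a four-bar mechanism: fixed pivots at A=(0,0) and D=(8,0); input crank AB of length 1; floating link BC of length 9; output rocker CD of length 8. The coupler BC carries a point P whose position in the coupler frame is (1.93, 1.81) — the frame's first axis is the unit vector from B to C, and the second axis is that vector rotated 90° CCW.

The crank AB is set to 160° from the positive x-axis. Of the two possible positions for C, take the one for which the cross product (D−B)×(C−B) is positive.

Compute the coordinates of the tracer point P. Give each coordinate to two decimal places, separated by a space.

-1.12 2.98

A=(0,0), D=(8.00,0)
B = A + 1.00·(cos160°, sin160°) = (-0.9397, 0.3420)
|BD| = 8.9462
circle(B,9.00) ∩ circle(D,8.00): a=5.4232, h=7.1825
  candidates: C₊=(4.7542,7.3119) cross=64.256; C₋=(4.2050,-7.0426) cross=-64.256
  mode + wants cross > 0 → take C=(4.7542,7.3119) (cross=64.256)
ex = (C−B)/|BC| = (0.6327,0.7744); ey = (-0.7744,0.6327)
P = B + 1.93·ex + 1.81·ey = (-1.1204,2.9818)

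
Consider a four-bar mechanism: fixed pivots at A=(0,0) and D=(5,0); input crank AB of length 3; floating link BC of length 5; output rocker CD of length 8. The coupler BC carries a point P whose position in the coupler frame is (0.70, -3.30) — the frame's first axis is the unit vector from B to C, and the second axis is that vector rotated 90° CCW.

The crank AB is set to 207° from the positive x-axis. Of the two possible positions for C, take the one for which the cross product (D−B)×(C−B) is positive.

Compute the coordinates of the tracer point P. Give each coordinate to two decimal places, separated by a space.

0.68 -1.02

A=(0,0), D=(5.00,0)
B = A + 3.00·(cos207°, sin207°) = (-2.6730, -1.3620)
|BD| = 7.7930
circle(B,5.00) ∩ circle(D,8.00): a=1.3942, h=4.8017
  candidates: C₊=(-2.1394,3.6095) cross=37.419; C₋=(-0.4611,-5.8461) cross=-37.419
  mode + wants cross > 0 → take C=(-2.1394,3.6095) (cross=37.419)
ex = (C−B)/|BC| = (0.1067,0.9943); ey = (-0.9943,0.1067)
P = B + 0.70·ex + -3.30·ey = (0.6828,-1.0181)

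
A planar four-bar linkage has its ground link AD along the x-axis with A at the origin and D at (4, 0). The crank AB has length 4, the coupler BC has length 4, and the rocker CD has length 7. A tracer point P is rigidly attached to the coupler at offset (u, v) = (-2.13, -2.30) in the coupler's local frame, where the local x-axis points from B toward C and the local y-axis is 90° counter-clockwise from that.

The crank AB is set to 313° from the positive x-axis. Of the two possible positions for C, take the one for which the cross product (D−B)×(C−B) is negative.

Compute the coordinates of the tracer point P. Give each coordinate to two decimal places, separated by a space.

0.32 -0.92

A=(0,0), D=(4.00,0)
B = A + 4.00·(cos313°, sin313°) = (2.7280, -2.9254)
|BD| = 3.1900
circle(B,4.00) ∩ circle(D,7.00): a=-3.5774, h=1.7894
  candidates: C₊=(-0.3395,-5.4926) cross=5.708; C₋=(2.9425,-6.9197) cross=-5.708
  mode - wants cross < 0 → take C=(2.9425,-6.9197) (cross=-5.708)
ex = (C−B)/|BC| = (0.0536,-0.9986); ey = (0.9986,0.0536)
P = B + -2.13·ex + -2.30·ey = (0.3171,-0.9218)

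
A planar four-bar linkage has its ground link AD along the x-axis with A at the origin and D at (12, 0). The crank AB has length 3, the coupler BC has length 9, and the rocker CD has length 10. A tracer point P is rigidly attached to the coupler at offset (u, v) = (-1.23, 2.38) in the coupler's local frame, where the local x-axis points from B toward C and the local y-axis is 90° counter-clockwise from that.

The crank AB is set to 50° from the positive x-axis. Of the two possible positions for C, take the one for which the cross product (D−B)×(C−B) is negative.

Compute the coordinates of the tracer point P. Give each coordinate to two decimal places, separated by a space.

3.90 4.11

A=(0,0), D=(12.00,0)
B = A + 3.00·(cos50°, sin50°) = (1.9284, 2.2981)
|BD| = 10.3305
circle(B,9.00) ∩ circle(D,10.00): a=4.2456, h=7.9356
  candidates: C₊=(7.8330,9.0904) cross=81.979; C₋=(4.3022,-6.3831) cross=-81.979
  mode - wants cross < 0 → take C=(4.3022,-6.3831) (cross=-81.979)
ex = (C−B)/|BC| = (0.2638,-0.9646); ey = (0.9646,0.2638)
P = B + -1.23·ex + 2.38·ey = (3.8996,4.1123)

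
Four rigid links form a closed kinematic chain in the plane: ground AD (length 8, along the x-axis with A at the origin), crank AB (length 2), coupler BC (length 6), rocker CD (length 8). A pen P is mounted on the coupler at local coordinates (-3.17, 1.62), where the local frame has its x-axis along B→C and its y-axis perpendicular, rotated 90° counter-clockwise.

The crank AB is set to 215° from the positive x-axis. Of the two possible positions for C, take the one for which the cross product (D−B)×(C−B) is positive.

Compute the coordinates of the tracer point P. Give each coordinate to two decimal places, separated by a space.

-4.55 -3.19

A=(0,0), D=(8.00,0)
B = A + 2.00·(cos215°, sin215°) = (-1.6383, -1.1472)
|BD| = 9.7063
circle(B,6.00) ∩ circle(D,8.00): a=3.4108, h=4.9362
  candidates: C₊=(1.1652,4.1576) cross=47.913; C₋=(2.3320,-5.6457) cross=-47.913
  mode + wants cross > 0 → take C=(1.1652,4.1576) (cross=47.913)
ex = (C−B)/|BC| = (0.4673,0.8841); ey = (-0.8841,0.4673)
P = B + -3.17·ex + 1.62·ey = (-4.5518,-3.1929)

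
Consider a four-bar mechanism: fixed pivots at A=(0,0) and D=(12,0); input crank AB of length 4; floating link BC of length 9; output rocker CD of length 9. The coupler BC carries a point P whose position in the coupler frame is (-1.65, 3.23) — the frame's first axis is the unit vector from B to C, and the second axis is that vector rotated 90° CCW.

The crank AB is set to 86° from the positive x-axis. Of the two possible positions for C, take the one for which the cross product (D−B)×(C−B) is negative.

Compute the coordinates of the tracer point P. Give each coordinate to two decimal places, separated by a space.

A=(0,0), D=(12.00,0)
B = A + 4.00·(cos86°, sin86°) = (0.2790, 3.9903)
|BD| = 12.3816
circle(B,9.00) ∩ circle(D,9.00): a=6.1908, h=6.5325
  candidates: C₊=(8.2448,8.1791) cross=80.883; C₋=(4.0342,-4.1889) cross=-80.883
  mode - wants cross < 0 → take C=(4.0342,-4.1889) (cross=-80.883)
ex = (C−B)/|BC| = (0.4172,-0.9088); ey = (0.9088,0.4172)
P = B + -1.65·ex + 3.23·ey = (2.5260,6.8375)

2.53 6.84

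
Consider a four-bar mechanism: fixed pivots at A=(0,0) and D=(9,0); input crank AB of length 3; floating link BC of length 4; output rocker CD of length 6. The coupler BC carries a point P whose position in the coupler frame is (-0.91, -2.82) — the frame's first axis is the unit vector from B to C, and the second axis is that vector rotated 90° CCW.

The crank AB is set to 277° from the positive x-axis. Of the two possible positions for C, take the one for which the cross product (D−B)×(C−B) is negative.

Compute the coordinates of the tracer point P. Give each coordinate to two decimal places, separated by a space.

A=(0,0), D=(9.00,0)
B = A + 3.00·(cos277°, sin277°) = (0.3656, -2.9776)
|BD| = 9.1334
circle(B,4.00) ∩ circle(D,6.00): a=3.4718, h=1.9866
  candidates: C₊=(3.0001,0.0323) cross=18.144; C₋=(4.2954,-3.7238) cross=-18.144
  mode - wants cross < 0 → take C=(4.2954,-3.7238) (cross=-18.144)
ex = (C−B)/|BC| = (0.9824,-0.1865); ey = (0.1865,0.9824)
P = B + -0.91·ex + -2.82·ey = (-1.0545,-5.5784)

-1.05 -5.58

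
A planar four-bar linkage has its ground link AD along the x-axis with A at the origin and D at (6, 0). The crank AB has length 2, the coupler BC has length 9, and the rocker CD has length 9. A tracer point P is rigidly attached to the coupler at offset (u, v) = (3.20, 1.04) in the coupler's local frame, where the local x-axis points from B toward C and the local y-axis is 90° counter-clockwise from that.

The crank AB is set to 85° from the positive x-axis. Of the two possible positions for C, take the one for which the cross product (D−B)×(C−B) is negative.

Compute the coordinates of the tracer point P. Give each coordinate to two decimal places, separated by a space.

1.28 -1.19

A=(0,0), D=(6.00,0)
B = A + 2.00·(cos85°, sin85°) = (0.1743, 1.9924)
|BD| = 6.1570
circle(B,9.00) ∩ circle(D,9.00): a=3.0785, h=8.4571
  candidates: C₊=(5.8239,8.9983) cross=52.070; C₋=(0.3504,-7.0059) cross=-52.070
  mode - wants cross < 0 → take C=(0.3504,-7.0059) (cross=-52.070)
ex = (C−B)/|BC| = (0.0196,-0.9998); ey = (0.9998,0.0196)
P = B + 3.20·ex + 1.04·ey = (1.2767,-1.1866)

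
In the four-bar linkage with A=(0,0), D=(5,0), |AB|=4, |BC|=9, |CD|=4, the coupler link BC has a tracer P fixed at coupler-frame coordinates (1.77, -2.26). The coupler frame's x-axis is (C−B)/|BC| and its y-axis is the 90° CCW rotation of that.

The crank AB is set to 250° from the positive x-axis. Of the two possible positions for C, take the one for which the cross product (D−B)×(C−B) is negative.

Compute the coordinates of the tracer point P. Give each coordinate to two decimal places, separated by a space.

A=(0,0), D=(5.00,0)
B = A + 4.00·(cos250°, sin250°) = (-1.3681, -3.7588)
|BD| = 7.3946
circle(B,9.00) ∩ circle(D,4.00): a=8.0924, h=3.9387
  candidates: C₊=(3.5988,3.7466) cross=29.125; C₋=(7.6029,-3.0372) cross=-29.125
  mode - wants cross < 0 → take C=(7.6029,-3.0372) (cross=-29.125)
ex = (C−B)/|BC| = (0.9968,0.0802); ey = (-0.0802,0.9968)
P = B + 1.77·ex + -2.26·ey = (0.5774,-5.8696)

0.58 -5.87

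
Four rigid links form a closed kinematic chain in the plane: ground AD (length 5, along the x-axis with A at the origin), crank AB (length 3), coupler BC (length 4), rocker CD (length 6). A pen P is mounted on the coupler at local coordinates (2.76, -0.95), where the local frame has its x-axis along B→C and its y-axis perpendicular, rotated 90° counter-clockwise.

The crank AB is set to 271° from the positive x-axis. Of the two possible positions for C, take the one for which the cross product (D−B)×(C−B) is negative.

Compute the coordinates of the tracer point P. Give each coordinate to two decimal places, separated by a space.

1.47 -5.55

A=(0,0), D=(5.00,0)
B = A + 3.00·(cos271°, sin271°) = (0.0524, -2.9995)
|BD| = 5.7859
circle(B,4.00) ∩ circle(D,6.00): a=1.1646, h=3.8267
  candidates: C₊=(-0.9356,0.8765) cross=22.141; C₋=(3.0321,-5.6681) cross=-22.141
  mode - wants cross < 0 → take C=(3.0321,-5.6681) (cross=-22.141)
ex = (C−B)/|BC| = (0.7449,-0.6671); ey = (0.6671,0.7449)
P = B + 2.76·ex + -0.95·ey = (1.4746,-5.5485)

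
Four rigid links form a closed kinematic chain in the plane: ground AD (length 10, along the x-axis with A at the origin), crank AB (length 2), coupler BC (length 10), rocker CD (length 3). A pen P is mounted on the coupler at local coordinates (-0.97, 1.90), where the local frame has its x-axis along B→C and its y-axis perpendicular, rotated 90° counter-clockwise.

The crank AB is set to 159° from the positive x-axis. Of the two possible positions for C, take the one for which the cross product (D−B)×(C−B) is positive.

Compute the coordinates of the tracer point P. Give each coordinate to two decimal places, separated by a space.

-3.12 2.45

A=(0,0), D=(10.00,0)
B = A + 2.00·(cos159°, sin159°) = (-1.8672, 0.7167)
|BD| = 11.8888
circle(B,10.00) ∩ circle(D,3.00): a=9.7715, h=2.1254
  candidates: C₊=(8.0147,2.2492) cross=25.268; C₋=(7.7585,-1.9939) cross=-25.268
  mode + wants cross > 0 → take C=(8.0147,2.2492) (cross=25.268)
ex = (C−B)/|BC| = (0.9882,0.1532); ey = (-0.1532,0.9882)
P = B + -0.97·ex + 1.90·ey = (-3.1169,2.4457)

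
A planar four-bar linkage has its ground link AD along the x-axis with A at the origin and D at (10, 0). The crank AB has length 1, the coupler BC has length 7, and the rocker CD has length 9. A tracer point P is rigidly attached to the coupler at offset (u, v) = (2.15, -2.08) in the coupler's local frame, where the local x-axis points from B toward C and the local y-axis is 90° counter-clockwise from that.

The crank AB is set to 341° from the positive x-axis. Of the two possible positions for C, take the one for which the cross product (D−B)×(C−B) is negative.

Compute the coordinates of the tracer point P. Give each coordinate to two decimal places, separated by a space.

-0.02 -3.16

A=(0,0), D=(10.00,0)
B = A + 1.00·(cos341°, sin341°) = (0.9455, -0.3256)
|BD| = 9.0603
circle(B,7.00) ∩ circle(D,9.00): a=2.7642, h=6.4311
  candidates: C₊=(3.4769,6.2007) cross=58.268; C₋=(3.9391,-6.6532) cross=-58.268
  mode - wants cross < 0 → take C=(3.9391,-6.6532) (cross=-58.268)
ex = (C−B)/|BC| = (0.4276,-0.9039); ey = (0.9039,0.4276)
P = B + 2.15·ex + -2.08·ey = (-0.0152,-3.1586)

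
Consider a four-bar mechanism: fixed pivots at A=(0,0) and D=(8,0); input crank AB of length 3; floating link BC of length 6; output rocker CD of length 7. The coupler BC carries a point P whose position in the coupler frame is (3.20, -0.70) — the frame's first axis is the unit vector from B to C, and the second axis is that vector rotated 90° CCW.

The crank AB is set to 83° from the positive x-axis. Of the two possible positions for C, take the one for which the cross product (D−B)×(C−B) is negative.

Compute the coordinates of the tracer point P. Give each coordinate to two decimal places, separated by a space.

A=(0,0), D=(8.00,0)
B = A + 3.00·(cos83°, sin83°) = (0.3656, 2.9776)
|BD| = 8.1945
circle(B,6.00) ∩ circle(D,7.00): a=3.3041, h=5.0083
  candidates: C₊=(5.2637,6.4430) cross=41.041; C₋=(1.6239,-2.8889) cross=-41.041
  mode - wants cross < 0 → take C=(1.6239,-2.8889) (cross=-41.041)
ex = (C−B)/|BC| = (0.2097,-0.9778); ey = (0.9778,0.2097)
P = B + 3.20·ex + -0.70·ey = (0.3523,-0.2980)

0.35 -0.30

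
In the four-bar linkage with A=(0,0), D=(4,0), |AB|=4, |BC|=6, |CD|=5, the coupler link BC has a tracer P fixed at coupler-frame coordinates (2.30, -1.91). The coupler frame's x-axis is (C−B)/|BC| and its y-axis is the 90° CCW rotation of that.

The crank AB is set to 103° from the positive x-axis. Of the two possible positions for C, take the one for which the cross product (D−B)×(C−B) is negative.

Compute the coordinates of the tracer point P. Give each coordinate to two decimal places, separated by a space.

A=(0,0), D=(4.00,0)
B = A + 4.00·(cos103°, sin103°) = (-0.8998, 3.8975)
|BD| = 6.2609
circle(B,6.00) ∩ circle(D,5.00): a=4.0089, h=4.4642
  candidates: C₊=(5.0166,4.8956) cross=27.949; C₋=(-0.5414,-2.0918) cross=-27.949
  mode - wants cross < 0 → take C=(-0.5414,-2.0918) (cross=-27.949)
ex = (C−B)/|BC| = (0.0597,-0.9982); ey = (0.9982,0.0597)
P = B + 2.30·ex + -1.91·ey = (-2.6690,1.4875)

-2.67 1.49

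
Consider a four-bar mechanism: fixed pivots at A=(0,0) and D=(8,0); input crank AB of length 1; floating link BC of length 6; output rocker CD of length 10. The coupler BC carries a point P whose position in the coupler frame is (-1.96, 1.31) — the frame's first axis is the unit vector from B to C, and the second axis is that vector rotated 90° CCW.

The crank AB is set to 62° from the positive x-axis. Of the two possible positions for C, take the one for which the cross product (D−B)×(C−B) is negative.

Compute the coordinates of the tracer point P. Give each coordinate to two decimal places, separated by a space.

2.12 2.56

A=(0,0), D=(8.00,0)
B = A + 1.00·(cos62°, sin62°) = (0.4695, 0.8829)
|BD| = 7.5821
circle(B,6.00) ∩ circle(D,10.00): a=-0.4294, h=5.9846
  candidates: C₊=(0.7399,6.8768) cross=45.376; C₋=(-0.6539,-5.0109) cross=-45.376
  mode - wants cross < 0 → take C=(-0.6539,-5.0109) (cross=-45.376)
ex = (C−B)/|BC| = (-0.1872,-0.9823); ey = (0.9823,-0.1872)
P = B + -1.96·ex + 1.31·ey = (2.1233,2.5630)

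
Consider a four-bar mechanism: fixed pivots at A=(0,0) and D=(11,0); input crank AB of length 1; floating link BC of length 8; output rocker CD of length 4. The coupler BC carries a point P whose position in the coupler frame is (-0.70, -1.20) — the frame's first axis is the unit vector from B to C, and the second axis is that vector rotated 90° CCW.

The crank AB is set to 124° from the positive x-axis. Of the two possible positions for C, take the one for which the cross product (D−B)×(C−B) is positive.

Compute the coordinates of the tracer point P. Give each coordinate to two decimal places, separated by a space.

-1.12 -0.44

A=(0,0), D=(11.00,0)
B = A + 1.00·(cos124°, sin124°) = (-0.5592, 0.8290)
|BD| = 11.5889
circle(B,8.00) ∩ circle(D,4.00): a=7.8654, h=1.4614
  candidates: C₊=(7.3906,1.7240) cross=16.936; C₋=(7.1815,-1.1913) cross=-16.936
  mode + wants cross > 0 → take C=(7.3906,1.7240) (cross=16.936)
ex = (C−B)/|BC| = (0.9937,0.1119); ey = (-0.1119,0.9937)
P = B + -0.70·ex + -1.20·ey = (-1.1206,-0.4417)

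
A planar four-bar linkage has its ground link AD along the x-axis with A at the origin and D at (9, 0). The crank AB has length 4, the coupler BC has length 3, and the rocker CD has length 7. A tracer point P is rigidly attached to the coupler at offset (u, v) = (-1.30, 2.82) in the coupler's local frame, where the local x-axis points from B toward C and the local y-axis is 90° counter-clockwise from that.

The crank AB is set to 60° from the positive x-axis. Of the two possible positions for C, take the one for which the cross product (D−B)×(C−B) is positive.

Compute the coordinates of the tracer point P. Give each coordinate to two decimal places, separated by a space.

-0.74 4.93

A=(0,0), D=(9.00,0)
B = A + 4.00·(cos60°, sin60°) = (2.0000, 3.4641)
|BD| = 7.8102
circle(B,3.00) ∩ circle(D,7.00): a=1.3444, h=2.6819
  candidates: C₊=(4.3944,5.2715) cross=20.946; C₋=(2.0154,0.4641) cross=-20.946
  mode + wants cross > 0 → take C=(4.3944,5.2715) (cross=20.946)
ex = (C−B)/|BC| = (0.7981,0.6025); ey = (-0.6025,0.7981)
P = B + -1.30·ex + 2.82·ey = (-0.7365,4.9317)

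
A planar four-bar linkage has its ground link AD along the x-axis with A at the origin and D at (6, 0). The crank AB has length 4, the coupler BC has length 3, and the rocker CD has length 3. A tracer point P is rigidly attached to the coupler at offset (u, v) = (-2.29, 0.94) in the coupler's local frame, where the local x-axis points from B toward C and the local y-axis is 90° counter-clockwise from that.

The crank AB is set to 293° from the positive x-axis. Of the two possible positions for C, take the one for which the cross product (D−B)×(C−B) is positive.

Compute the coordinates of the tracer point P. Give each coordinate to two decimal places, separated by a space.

A=(0,0), D=(6.00,0)
B = A + 4.00·(cos293°, sin293°) = (1.5629, -3.6820)
|BD| = 5.7658
circle(B,3.00) ∩ circle(D,3.00): a=2.8829, h=0.8299
  candidates: C₊=(3.2515,-1.2023) cross=4.785; C₋=(4.3114,-2.4797) cross=-4.785
  mode + wants cross > 0 → take C=(3.2515,-1.2023) (cross=4.785)
ex = (C−B)/|BC| = (0.5629,0.8266); ey = (-0.8266,0.5629)
P = B + -2.29·ex + 0.94·ey = (-0.5030,-5.0458)

-0.50 -5.05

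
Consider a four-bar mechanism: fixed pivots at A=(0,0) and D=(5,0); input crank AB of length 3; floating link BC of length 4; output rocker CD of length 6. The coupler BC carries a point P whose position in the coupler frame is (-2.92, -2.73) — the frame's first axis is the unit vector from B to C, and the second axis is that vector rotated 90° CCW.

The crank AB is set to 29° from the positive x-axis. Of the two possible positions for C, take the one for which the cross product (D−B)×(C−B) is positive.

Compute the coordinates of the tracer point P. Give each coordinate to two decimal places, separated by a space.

5.45 -1.38

A=(0,0), D=(5.00,0)
B = A + 3.00·(cos29°, sin29°) = (2.6239, 1.4544)
|BD| = 2.7859
circle(B,4.00) ∩ circle(D,6.00): a=-2.1965, h=3.3430
  candidates: C₊=(2.4957,5.4524) cross=9.313; C₋=(-0.9948,-0.2501) cross=-9.313
  mode + wants cross > 0 → take C=(2.4957,5.4524) (cross=9.313)
ex = (C−B)/|BC| = (-0.0320,0.9995); ey = (-0.9995,-0.0320)
P = B + -2.92·ex + -2.73·ey = (5.4460,-1.3766)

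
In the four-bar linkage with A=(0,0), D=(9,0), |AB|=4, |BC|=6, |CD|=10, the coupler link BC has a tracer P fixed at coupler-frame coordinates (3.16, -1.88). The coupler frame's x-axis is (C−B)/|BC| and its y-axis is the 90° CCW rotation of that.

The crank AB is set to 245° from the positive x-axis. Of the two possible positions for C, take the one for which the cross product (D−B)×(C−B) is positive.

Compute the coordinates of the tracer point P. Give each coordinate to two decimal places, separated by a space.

A=(0,0), D=(9.00,0)
B = A + 4.00·(cos245°, sin245°) = (-1.6905, -3.6252)
|BD| = 11.2884
circle(B,6.00) ∩ circle(D,10.00): a=2.8094, h=5.3016
  candidates: C₊=(-0.7324,2.2978) cross=59.847; C₋=(2.6727,-7.7438) cross=-59.847
  mode + wants cross > 0 → take C=(-0.7324,2.2978) (cross=59.847)
ex = (C−B)/|BC| = (0.1597,0.9872); ey = (-0.9872,0.1597)
P = B + 3.16·ex + -1.88·ey = (0.6700,-0.8060)

0.67 -0.81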